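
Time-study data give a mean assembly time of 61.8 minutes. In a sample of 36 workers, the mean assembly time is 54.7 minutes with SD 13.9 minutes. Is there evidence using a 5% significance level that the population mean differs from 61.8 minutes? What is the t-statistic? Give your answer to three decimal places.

-3.065

H0: μ = 61.8; H1: μ ≠ 61.8 (one-sample t-test, two-sided).
t = (x̄ − μ₀)/(s/√n) = (54.7 − 61.8)/(13.9/√36) = -3.065
df = n − 1 = 35
Two-sided p-value ≈ 0.0042
Since p ≈ 0.0042 < α = 0.05, reject H0; the data support H1.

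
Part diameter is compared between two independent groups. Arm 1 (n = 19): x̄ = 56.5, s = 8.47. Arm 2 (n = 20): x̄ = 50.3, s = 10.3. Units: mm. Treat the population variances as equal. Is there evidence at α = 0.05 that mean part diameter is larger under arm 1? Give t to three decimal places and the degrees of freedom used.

t = 2.047, df = 37

Let group 1 = arm 1, group 2 = arm 2. H0: μ_1 = μ_2; H1: μ_1 > μ_2 (two-sample pooled-variance t-test, right-tailed).
s_p² = [(19−1)·8.47² + (20−1)·10.3²]/(19+20−2) = 89.3796
t = (56.5 − 50.3)/√[89.3796·(1/19 + 1/20)] = 2.047
df = n₁ + n₂ − 2 = 37
p-value = P(T ≥ 2.047) ≈ 0.0239
Since p ≈ 0.0239 < α = 0.05, reject H0; the evidence is statistically significant.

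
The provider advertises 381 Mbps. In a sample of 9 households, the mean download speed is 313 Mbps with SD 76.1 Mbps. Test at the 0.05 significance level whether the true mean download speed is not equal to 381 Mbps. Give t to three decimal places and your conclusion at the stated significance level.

t = -2.681; reject H0

H0: μ = 381; H1: μ ≠ 381 (one-sample t-test, two-sided).
t = (x̄ − μ₀)/(s/√n) = (313 − 381)/(76.1/√9) = -2.681
df = n − 1 = 8
Two-sided p-value ≈ 0.0279
Since p ≈ 0.0279 < α = 0.05, reject H0; the evidence is statistically significant.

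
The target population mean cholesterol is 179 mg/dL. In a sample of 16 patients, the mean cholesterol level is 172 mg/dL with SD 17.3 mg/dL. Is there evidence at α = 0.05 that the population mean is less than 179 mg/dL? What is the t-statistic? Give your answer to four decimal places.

H0: μ = 179; H1: μ < 179 (one-sample t-test, left-tailed).
t = (x̄ − μ₀)/(s/√n) = (172 − 179)/(17.3/√16) = -1.6185
df = n − 1 = 15
p-value = P(T ≤ -1.6185) ≈ 0.0632
Since p ≈ 0.0632 > α = 0.05, fail to reject H0; the data do not provide sufficient evidence against H0.

-1.6185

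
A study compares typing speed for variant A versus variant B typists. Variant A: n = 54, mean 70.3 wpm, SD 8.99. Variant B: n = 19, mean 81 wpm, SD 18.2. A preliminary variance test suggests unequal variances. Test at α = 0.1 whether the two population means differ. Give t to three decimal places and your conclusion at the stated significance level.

Let group 1 = variant A, group 2 = variant B. H0: μ_1 = μ_2; H1: μ_1 ≠ μ_2 (Welch's two-sample t-test, two-sided).
t = (x̄_1 − x̄_2)/√(s_1²/n_1 + s_2²/n_2) = (70.3 − 81)/√(8.99²/54 + 18.2²/19) = -2.459
Welch–Satterthwaite df ≈ 21.17
Two-sided p-value ≈ 0.0226
Since p ≈ 0.0226 < α = 0.1, reject H0; the evidence is statistically significant.

t = -2.459; reject H0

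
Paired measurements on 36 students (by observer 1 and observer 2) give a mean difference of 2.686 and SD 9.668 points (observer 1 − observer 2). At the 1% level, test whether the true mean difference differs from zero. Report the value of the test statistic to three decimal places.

H0: μ_d = 0; H1: μ_d ≠ 0 (paired t-test on the differences, two-sided).
t = d̄/(s_d/√n) = 2.686/(9.668/√36) = 1.667
df = n − 1 = 35
Two-sided p-value ≈ 0.104
Since p ≈ 0.104 > α = 0.01, fail to reject H0; the evidence is not statistically significant.

1.667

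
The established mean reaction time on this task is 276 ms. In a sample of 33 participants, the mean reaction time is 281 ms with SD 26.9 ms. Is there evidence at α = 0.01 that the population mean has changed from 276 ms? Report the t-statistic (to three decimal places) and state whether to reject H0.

H0: μ = 276; H1: μ ≠ 276 (one-sample t-test, two-sided).
t = (x̄ − μ₀)/(s/√n) = (281 − 276)/(26.9/√33) = 1.068
df = n − 1 = 32
Two-sided p-value ≈ 0.2936
Since p ≈ 0.2936 > α = 0.01, fail to reject H0; the evidence is not statistically significant.

t = 1.068; fail to reject H0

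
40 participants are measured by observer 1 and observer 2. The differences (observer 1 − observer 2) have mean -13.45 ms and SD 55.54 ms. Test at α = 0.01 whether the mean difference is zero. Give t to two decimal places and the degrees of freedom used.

t = -1.53, df = 39

H0: μ_d = 0; H1: μ_d ≠ 0 (paired t-test on the differences, two-sided).
t = d̄/(s_d/√n) = -13.45/(55.54/√40) = -1.53
df = n − 1 = 39
Two-sided p-value ≈ 0.134
Since p ≈ 0.134 > α = 0.01, fail to reject H0; the evidence is not statistically significant.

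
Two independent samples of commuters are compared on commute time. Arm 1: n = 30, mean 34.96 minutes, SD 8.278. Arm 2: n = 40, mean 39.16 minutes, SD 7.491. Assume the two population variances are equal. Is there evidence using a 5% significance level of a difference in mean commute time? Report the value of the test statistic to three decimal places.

Let group 1 = arm 1, group 2 = arm 2. H0: μ_1 = μ_2; H1: μ_1 ≠ μ_2 (two-sample pooled-variance t-test, two-sided).
s_p² = [(30−1)·8.278² + (40−1)·7.491²]/(30+40−2) = 61.4077
t = (34.96 − 39.16)/√[61.4077·(1/30 + 1/40)] = -2.219
df = n₁ + n₂ − 2 = 68
Two-sided p-value ≈ 0.0298
Since p ≈ 0.0298 < α = 0.05, reject H0; the data support H1.

-2.219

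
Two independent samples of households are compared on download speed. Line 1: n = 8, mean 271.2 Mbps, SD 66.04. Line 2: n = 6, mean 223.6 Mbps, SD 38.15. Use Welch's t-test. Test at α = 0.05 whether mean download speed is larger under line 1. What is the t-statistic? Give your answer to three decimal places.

1.696

Let group 1 = line 1, group 2 = line 2. H0: μ_1 = μ_2; H1: μ_1 > μ_2 (Welch's two-sample t-test, right-tailed).
t = (x̄_1 − x̄_2)/√(s_1²/n_1 + s_2²/n_2) = (271.2 − 223.6)/√(66.04²/8 + 38.15²/6) = 1.696
Welch–Satterthwaite df ≈ 11.44
p-value = P(T ≥ 1.696) ≈ 0.058
Since p ≈ 0.058 > α = 0.05, fail to reject H0; the data do not provide sufficient evidence against H0.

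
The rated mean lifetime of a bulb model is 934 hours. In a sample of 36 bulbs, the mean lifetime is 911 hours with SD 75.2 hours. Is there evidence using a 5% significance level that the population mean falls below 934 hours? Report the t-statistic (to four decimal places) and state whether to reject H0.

H0: μ = 934; H1: μ < 934 (one-sample t-test, left-tailed).
t = (x̄ − μ₀)/(s/√n) = (911 − 934)/(75.2/√36) = -1.8351
df = n − 1 = 35
p-value = P(T ≤ -1.8351) ≈ 0.038
Since p ≈ 0.038 < α = 0.05, reject H0; the evidence is statistically significant.

t = -1.8351; reject H0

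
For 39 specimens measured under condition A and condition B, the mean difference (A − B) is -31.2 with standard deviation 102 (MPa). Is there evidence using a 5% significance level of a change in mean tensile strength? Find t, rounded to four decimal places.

-1.9102

H0: μ_d = 0; H1: μ_d ≠ 0 (paired t-test on the differences, two-sided).
t = d̄/(s_d/√n) = -31.2/(102/√39) = -1.9102
df = n − 1 = 38
Two-sided p-value ≈ 0.064
Since p ≈ 0.064 > α = 0.05, fail to reject H0; the data do not provide sufficient evidence against H0.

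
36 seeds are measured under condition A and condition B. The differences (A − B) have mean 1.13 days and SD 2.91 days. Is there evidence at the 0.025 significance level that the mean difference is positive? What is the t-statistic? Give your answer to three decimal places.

2.330

H0: μ_d = 0; H1: μ_d > 0 (paired t-test on the differences, right-tailed).
t = d̄/(s_d/√n) = 1.13/(2.91/√36) = 2.330
df = n − 1 = 35
p-value = P(T ≥ 2.330) ≈ 0.0129
Since p ≈ 0.0129 < α = 0.025, reject H0; the data support H1.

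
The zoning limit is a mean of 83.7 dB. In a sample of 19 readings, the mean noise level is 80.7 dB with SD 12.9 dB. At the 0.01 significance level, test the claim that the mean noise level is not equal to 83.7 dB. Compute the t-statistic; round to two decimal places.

-1.01

H0: μ = 83.7; H1: μ ≠ 83.7 (one-sample t-test, two-sided).
t = (x̄ − μ₀)/(s/√n) = (80.7 − 83.7)/(12.9/√19) = -1.01
df = n − 1 = 18
Two-sided p-value ≈ 0.3242
Since p ≈ 0.3242 > α = 0.01, fail to reject H0; the data do not provide sufficient evidence against H0.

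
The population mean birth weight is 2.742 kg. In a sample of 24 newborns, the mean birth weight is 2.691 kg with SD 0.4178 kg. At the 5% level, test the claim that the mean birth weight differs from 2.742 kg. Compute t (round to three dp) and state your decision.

H0: μ = 2.742; H1: μ ≠ 2.742 (one-sample t-test, two-sided).
t = (x̄ − μ₀)/(s/√n) = (2.691 − 2.742)/(0.4178/√24) = -0.598
df = n − 1 = 23
Two-sided p-value ≈ 0.556
Since p ≈ 0.556 > α = 0.05, fail to reject H0; the data do not provide sufficient evidence against H0.

t = -0.598; fail to reject H0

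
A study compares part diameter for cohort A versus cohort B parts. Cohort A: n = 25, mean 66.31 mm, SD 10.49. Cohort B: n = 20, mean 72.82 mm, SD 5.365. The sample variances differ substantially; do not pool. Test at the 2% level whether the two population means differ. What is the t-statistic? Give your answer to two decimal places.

Let group 1 = cohort A, group 2 = cohort B. H0: μ_1 = μ_2; H1: μ_1 ≠ μ_2 (Welch's two-sample t-test, two-sided).
t = (x̄_1 − x̄_2)/√(s_1²/n_1 + s_2²/n_2) = (66.31 − 72.82)/√(10.49²/25 + 5.365²/20) = -2.69
Welch–Satterthwaite df ≈ 37.23
Two-sided p-value ≈ 0.011
Since p ≈ 0.011 < α = 0.02, reject H0; the evidence is statistically significant.

-2.69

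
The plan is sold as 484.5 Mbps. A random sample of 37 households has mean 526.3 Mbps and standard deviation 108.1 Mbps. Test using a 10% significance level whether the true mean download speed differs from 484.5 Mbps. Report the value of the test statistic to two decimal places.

H0: μ = 484.5; H1: μ ≠ 484.5 (one-sample t-test, two-sided).
t = (x̄ − μ₀)/(s/√n) = (526.3 − 484.5)/(108.1/√37) = 2.35
df = n − 1 = 36
Two-sided p-value ≈ 0.024
Since p ≈ 0.024 < α = 0.1, reject H0; the data support H1.

2.35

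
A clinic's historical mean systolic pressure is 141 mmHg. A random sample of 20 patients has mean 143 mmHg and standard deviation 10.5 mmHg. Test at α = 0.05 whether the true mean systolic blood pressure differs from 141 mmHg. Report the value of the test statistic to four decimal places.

H0: μ = 141; H1: μ ≠ 141 (one-sample t-test, two-sided).
t = (x̄ − μ₀)/(s/√n) = (143 − 141)/(10.5/√20) = 0.8518
df = n − 1 = 19
Two-sided p-value ≈ 0.4049
Since p ≈ 0.4049 > α = 0.05, fail to reject H0; the evidence is not statistically significant.

0.8518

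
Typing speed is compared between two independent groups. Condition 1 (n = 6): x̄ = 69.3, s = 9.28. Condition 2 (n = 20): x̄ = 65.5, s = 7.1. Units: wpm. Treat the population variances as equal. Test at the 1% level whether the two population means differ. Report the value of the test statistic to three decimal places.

1.073

Let group 1 = condition 1, group 2 = condition 2. H0: μ_1 = μ_2; H1: μ_1 ≠ μ_2 (two-sample pooled-variance t-test, two-sided).
s_p² = [(6−1)·9.28² + (20−1)·7.1²]/(6+20−2) = 57.8493
t = (69.3 − 65.5)/√[57.8493·(1/6 + 1/20)] = 1.073
df = n₁ + n₂ − 2 = 24
Two-sided p-value ≈ 0.2938
Since p ≈ 0.2938 > α = 0.01, fail to reject H0; the evidence is not statistically significant.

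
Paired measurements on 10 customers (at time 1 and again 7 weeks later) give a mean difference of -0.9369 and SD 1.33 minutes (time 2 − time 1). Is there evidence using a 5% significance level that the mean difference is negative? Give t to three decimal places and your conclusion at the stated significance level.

H0: μ_d = 0; H1: μ_d < 0 (paired t-test on the differences, left-tailed).
t = d̄/(s_d/√n) = -0.9369/(1.33/√10) = -2.228
df = n − 1 = 9
p-value = P(T ≤ -2.228) ≈ 0.0265
Since p ≈ 0.0265 < α = 0.05, reject H0; the data support H1.

t = -2.228; reject H0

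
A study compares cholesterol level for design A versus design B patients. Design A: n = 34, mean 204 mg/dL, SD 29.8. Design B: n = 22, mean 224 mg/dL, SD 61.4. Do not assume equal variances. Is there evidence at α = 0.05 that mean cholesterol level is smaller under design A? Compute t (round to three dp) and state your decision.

t = -1.423; fail to reject H0

Let group 1 = design A, group 2 = design B. H0: μ_1 = μ_2; H1: μ_1 < μ_2 (Welch's two-sample t-test, left-tailed).
t = (x̄_1 − x̄_2)/√(s_1²/n_1 + s_2²/n_2) = (204 − 224)/√(29.8²/34 + 61.4²/22) = -1.423
Welch–Satterthwaite df ≈ 27.48
p-value = P(T ≤ -1.423) ≈ 0.0830
Since p ≈ 0.0830 > α = 0.05, fail to reject H0; the data do not provide sufficient evidence against H0.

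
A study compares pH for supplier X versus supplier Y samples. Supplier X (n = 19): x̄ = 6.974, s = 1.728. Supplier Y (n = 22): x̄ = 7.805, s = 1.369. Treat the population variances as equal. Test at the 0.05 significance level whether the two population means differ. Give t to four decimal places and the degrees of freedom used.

t = -1.7173, df = 39

Let group 1 = supplier X, group 2 = supplier Y. H0: μ_1 = μ_2; H1: μ_1 ≠ μ_2 (two-sample pooled-variance t-test, two-sided).
s_p² = [(19−1)·1.728² + (22−1)·1.369²]/(19+22−2) = 2.38731
t = (6.974 − 7.805)/√[2.38731·(1/19 + 1/22)] = -1.7173
df = n₁ + n₂ − 2 = 39
Two-sided p-value ≈ 0.094
Since p ≈ 0.094 > α = 0.05, fail to reject H0; the data do not provide sufficient evidence against H0.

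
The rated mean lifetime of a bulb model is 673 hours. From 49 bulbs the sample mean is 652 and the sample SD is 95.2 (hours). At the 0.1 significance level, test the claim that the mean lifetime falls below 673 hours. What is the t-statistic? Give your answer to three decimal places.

-1.544

H0: μ = 673; H1: μ < 673 (one-sample t-test, left-tailed).
t = (x̄ − μ₀)/(s/√n) = (652 − 673)/(95.2/√49) = -1.544
df = n − 1 = 48
p-value = P(T ≤ -1.544) ≈ 0.065
Since p ≈ 0.065 < α = 0.1, reject H0; the data support H1.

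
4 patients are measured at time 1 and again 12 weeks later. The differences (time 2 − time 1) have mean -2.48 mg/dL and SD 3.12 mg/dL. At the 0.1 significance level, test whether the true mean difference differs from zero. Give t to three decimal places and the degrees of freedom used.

t = -1.590, df = 3

H0: μ_d = 0; H1: μ_d ≠ 0 (paired t-test on the differences, two-sided).
t = d̄/(s_d/√n) = -2.48/(3.12/√4) = -1.590
df = n − 1 = 3
Two-sided p-value ≈ 0.2101
Since p ≈ 0.2101 > α = 0.1, fail to reject H0; the data do not provide sufficient evidence against H0.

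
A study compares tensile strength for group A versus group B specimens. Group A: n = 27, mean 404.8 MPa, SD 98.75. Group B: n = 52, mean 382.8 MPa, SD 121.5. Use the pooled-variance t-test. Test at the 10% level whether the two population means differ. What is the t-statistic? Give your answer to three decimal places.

Let group 1 = group A, group 2 = group B. H0: μ_1 = μ_2; H1: μ_1 ≠ μ_2 (two-sample pooled-variance t-test, two-sided).
s_p² = [(27−1)·98.75² + (52−1)·121.5²]/(27+52−2) = 13070.3
t = (404.8 − 382.8)/√[13070.3·(1/27 + 1/52)] = 0.811
df = n₁ + n₂ − 2 = 77
Two-sided p-value ≈ 0.420
Since p ≈ 0.420 > α = 0.1, fail to reject H0; the evidence is not statistically significant.

0.811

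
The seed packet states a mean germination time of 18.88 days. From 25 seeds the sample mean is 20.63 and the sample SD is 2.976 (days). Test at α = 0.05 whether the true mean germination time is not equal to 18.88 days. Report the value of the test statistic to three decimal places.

2.940

H0: μ = 18.88; H1: μ ≠ 18.88 (one-sample t-test, two-sided).
t = (x̄ − μ₀)/(s/√n) = (20.63 − 18.88)/(2.976/√25) = 2.940
df = n − 1 = 24
Two-sided p-value ≈ 0.007
Since p ≈ 0.007 < α = 0.05, reject H0; the data support H1.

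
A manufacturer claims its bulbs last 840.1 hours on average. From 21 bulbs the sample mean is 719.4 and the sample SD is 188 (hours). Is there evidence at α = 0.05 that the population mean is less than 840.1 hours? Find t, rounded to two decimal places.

H0: μ = 840.1; H1: μ < 840.1 (one-sample t-test, left-tailed).
t = (x̄ − μ₀)/(s/√n) = (719.4 − 840.1)/(188/√21) = -2.94
df = n − 1 = 20
p-value = P(T ≤ -2.94) ≈ 0.004
Since p ≈ 0.004 < α = 0.05, reject H0; the data support H1.

-2.94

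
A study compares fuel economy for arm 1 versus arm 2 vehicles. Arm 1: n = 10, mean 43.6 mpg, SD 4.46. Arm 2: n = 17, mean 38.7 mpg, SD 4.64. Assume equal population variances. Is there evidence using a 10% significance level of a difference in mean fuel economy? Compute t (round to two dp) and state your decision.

Let group 1 = arm 1, group 2 = arm 2. H0: μ_1 = μ_2; H1: μ_1 ≠ μ_2 (two-sample pooled-variance t-test, two-sided).
s_p² = [(10−1)·4.46² + (17−1)·4.64²]/(10+17−2) = 20.9399
t = (43.6 − 38.7)/√[20.9399·(1/10 + 1/17)] = 2.69
df = n₁ + n₂ − 2 = 25
Two-sided p-value ≈ 0.0126
Since p ≈ 0.0126 < α = 0.1, reject H0; the data support H1.

t = 2.69; reject H0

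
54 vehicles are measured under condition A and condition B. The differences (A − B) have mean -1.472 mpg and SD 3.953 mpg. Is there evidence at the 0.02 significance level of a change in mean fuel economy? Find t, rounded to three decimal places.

-2.736

H0: μ_d = 0; H1: μ_d ≠ 0 (paired t-test on the differences, two-sided).
t = d̄/(s_d/√n) = -1.472/(3.953/√54) = -2.736
df = n − 1 = 53
Two-sided p-value ≈ 0.0084
Since p ≈ 0.0084 < α = 0.02, reject H0; the data support H1.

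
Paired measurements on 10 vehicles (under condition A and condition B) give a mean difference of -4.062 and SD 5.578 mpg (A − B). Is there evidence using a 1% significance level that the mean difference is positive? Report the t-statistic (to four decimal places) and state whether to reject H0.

t = -2.3028; fail to reject H0

H0: μ_d = 0; H1: μ_d > 0 (paired t-test on the differences, right-tailed).
t = d̄/(s_d/√n) = -4.062/(5.578/√10) = -2.3028
df = n − 1 = 9
p-value = P(T ≥ -2.3028) ≈ 0.9766
Since p ≈ 0.9766 > α = 0.01, fail to reject H0; the evidence is not statistically significant.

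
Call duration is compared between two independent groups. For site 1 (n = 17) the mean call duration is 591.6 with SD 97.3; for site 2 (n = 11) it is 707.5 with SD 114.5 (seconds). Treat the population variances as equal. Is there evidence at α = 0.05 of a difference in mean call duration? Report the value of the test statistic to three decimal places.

-2.873

Let group 1 = site 1, group 2 = site 2. H0: μ_1 = μ_2; H1: μ_1 ≠ μ_2 (two-sample pooled-variance t-test, two-sided).
s_p² = [(17−1)·97.3² + (11−1)·114.5²]/(17+11−2) = 10868.4
t = (591.6 − 707.5)/√[10868.4·(1/17 + 1/11)] = -2.873
df = n₁ + n₂ − 2 = 26
Two-sided p-value ≈ 0.008
Since p ≈ 0.008 < α = 0.05, reject H0; the evidence is statistically significant.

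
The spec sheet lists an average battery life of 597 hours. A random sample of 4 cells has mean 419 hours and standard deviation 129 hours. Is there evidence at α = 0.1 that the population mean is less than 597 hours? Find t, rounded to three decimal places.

H0: μ = 597; H1: μ < 597 (one-sample t-test, left-tailed).
t = (x̄ − μ₀)/(s/√n) = (419 − 597)/(129/√4) = -2.760
df = n − 1 = 3
p-value = P(T ≤ -2.760) ≈ 0.035
Since p ≈ 0.035 < α = 0.1, reject H0; the evidence is statistically significant.

-2.760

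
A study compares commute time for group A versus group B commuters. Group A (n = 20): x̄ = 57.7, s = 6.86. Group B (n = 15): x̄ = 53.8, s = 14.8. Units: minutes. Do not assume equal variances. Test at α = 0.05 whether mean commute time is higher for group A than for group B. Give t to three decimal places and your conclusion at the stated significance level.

Let group 1 = group A, group 2 = group B. H0: μ_1 = μ_2; H1: μ_1 > μ_2 (Welch's two-sample t-test, right-tailed).
t = (x̄_1 − x̄_2)/√(s_1²/n_1 + s_2²/n_2) = (57.7 − 53.8)/√(6.86²/20 + 14.8²/15) = 0.947
Welch–Satterthwaite df ≈ 18.52
p-value = P(T ≥ 0.947) ≈ 0.178
Since p ≈ 0.178 > α = 0.05, fail to reject H0; the evidence is not statistically significant.

t = 0.947; fail to reject H0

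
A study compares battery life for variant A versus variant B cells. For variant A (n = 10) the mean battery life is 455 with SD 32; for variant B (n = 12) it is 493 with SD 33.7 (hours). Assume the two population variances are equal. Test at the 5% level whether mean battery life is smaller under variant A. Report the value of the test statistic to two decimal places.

-2.69

Let group 1 = variant A, group 2 = variant B. H0: μ_1 = μ_2; H1: μ_1 < μ_2 (two-sample pooled-variance t-test, left-tailed).
s_p² = [(10−1)·32² + (12−1)·33.7²]/(10+12−2) = 1085.43
t = (455 − 493)/√[1085.43·(1/10 + 1/12)] = -2.69
df = n₁ + n₂ − 2 = 20
p-value = P(T ≤ -2.69) ≈ 0.0070
Since p ≈ 0.0070 < α = 0.05, reject H0; the data support H1.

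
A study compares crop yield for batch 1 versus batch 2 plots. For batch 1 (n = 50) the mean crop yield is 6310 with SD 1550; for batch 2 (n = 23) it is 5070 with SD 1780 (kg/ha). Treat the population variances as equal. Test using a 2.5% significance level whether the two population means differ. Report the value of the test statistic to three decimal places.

Let group 1 = batch 1, group 2 = batch 2. H0: μ_1 = μ_2; H1: μ_1 ≠ μ_2 (two-sample pooled-variance t-test, two-sided).
s_p² = [(50−1)·1550² + (23−1)·1780²]/(50+23−2) = 2639820
t = (6310 − 5070)/√[2639820·(1/50 + 1/23)] = 3.029
df = n₁ + n₂ − 2 = 71
Two-sided p-value ≈ 0.003
Since p ≈ 0.003 < α = 0.025, reject H0; the evidence is statistically significant.

3.029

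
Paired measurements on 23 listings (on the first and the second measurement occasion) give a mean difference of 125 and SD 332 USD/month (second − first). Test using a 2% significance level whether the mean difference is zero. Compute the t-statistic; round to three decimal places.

H0: μ_d = 0; H1: μ_d ≠ 0 (paired t-test on the differences, two-sided).
t = d̄/(s_d/√n) = 125/(332/√23) = 1.806
df = n − 1 = 22
Two-sided p-value ≈ 0.085
Since p ≈ 0.085 > α = 0.02, fail to reject H0; the data do not provide sufficient evidence against H0.

1.806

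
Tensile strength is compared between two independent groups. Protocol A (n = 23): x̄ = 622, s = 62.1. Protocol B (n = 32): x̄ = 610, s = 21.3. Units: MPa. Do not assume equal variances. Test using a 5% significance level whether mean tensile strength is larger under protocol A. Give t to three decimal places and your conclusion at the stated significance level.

t = 0.890; fail to reject H0

Let group 1 = protocol A, group 2 = protocol B. H0: μ_1 = μ_2; H1: μ_1 > μ_2 (Welch's two-sample t-test, right-tailed).
t = (x̄_1 − x̄_2)/√(s_1²/n_1 + s_2²/n_2) = (622 − 610)/√(62.1²/23 + 21.3²/32) = 0.890
Welch–Satterthwaite df ≈ 25.75
p-value = P(T ≥ 0.890) ≈ 0.1909
Since p ≈ 0.1909 > α = 0.05, fail to reject H0; the data do not provide sufficient evidence against H0.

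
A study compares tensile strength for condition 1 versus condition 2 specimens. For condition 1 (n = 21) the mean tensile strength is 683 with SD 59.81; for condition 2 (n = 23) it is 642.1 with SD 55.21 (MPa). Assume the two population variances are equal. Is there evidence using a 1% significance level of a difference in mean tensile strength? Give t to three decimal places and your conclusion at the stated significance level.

t = 2.359; fail to reject H0

Let group 1 = condition 1, group 2 = condition 2. H0: μ_1 = μ_2; H1: μ_1 ≠ μ_2 (two-sample pooled-variance t-test, two-sided).
s_p² = [(21−1)·59.81² + (23−1)·55.21²]/(21+23−2) = 3300.09
t = (683 − 642.1)/√[3300.09·(1/21 + 1/23)] = 2.359
df = n₁ + n₂ − 2 = 42
Two-sided p-value ≈ 0.0231
Since p ≈ 0.0231 > α = 0.01, fail to reject H0; the data do not provide sufficient evidence against H0.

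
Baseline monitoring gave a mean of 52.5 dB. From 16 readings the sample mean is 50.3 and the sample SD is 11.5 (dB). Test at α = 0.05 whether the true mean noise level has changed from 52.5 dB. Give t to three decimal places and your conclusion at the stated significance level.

H0: μ = 52.5; H1: μ ≠ 52.5 (one-sample t-test, two-sided).
t = (x̄ − μ₀)/(s/√n) = (50.3 − 52.5)/(11.5/√16) = -0.765
df = n − 1 = 15
Two-sided p-value ≈ 0.456
Since p ≈ 0.456 > α = 0.05, fail to reject H0; the evidence is not statistically significant.

t = -0.765; fail to reject H0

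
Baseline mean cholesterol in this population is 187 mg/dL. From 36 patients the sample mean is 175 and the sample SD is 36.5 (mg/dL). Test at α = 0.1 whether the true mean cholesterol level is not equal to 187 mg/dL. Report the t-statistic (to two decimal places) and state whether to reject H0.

H0: μ = 187; H1: μ ≠ 187 (one-sample t-test, two-sided).
t = (x̄ − μ₀)/(s/√n) = (175 − 187)/(36.5/√36) = -1.97
df = n − 1 = 35
Two-sided p-value ≈ 0.0565
Since p ≈ 0.0565 < α = 0.1, reject H0; the evidence is statistically significant.

t = -1.97; reject H0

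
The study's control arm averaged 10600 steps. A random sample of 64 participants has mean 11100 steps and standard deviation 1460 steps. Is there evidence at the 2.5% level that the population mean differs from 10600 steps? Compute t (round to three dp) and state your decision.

H0: μ = 10600; H1: μ ≠ 10600 (one-sample t-test, two-sided).
t = (x̄ − μ₀)/(s/√n) = (11100 − 10600)/(1460/√64) = 2.740
df = n − 1 = 63
Two-sided p-value ≈ 0.0080
Since p ≈ 0.0080 < α = 0.025, reject H0; the evidence is statistically significant.

t = 2.740; reject H0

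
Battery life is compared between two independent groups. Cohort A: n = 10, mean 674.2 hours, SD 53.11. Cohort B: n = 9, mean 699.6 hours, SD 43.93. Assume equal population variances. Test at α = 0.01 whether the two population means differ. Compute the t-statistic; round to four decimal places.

Let group 1 = cohort A, group 2 = cohort B. H0: μ_1 = μ_2; H1: μ_1 ≠ μ_2 (two-sample pooled-variance t-test, two-sided).
s_p² = [(10−1)·53.11² + (9−1)·43.93²]/(10+9−2) = 2401.46
t = (674.2 − 699.6)/√[2401.46·(1/10 + 1/9)] = -1.1281
df = n₁ + n₂ − 2 = 17
Two-sided p-value ≈ 0.275
Since p ≈ 0.275 > α = 0.01, fail to reject H0; the evidence is not statistically significant.

-1.1281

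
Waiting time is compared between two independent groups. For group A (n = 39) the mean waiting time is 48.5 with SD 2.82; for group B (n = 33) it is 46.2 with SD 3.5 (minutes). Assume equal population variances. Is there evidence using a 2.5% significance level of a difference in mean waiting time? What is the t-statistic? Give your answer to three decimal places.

Let group 1 = group A, group 2 = group B. H0: μ_1 = μ_2; H1: μ_1 ≠ μ_2 (two-sample pooled-variance t-test, two-sided).
s_p² = [(39−1)·2.82² + (33−1)·3.5²]/(39+33−2) = 9.91702
t = (48.5 − 46.2)/√[9.91702·(1/39 + 1/33)] = 3.088
df = n₁ + n₂ − 2 = 70
Two-sided p-value ≈ 0.003
Since p ≈ 0.003 < α = 0.025, reject H0; the evidence is statistically significant.

3.088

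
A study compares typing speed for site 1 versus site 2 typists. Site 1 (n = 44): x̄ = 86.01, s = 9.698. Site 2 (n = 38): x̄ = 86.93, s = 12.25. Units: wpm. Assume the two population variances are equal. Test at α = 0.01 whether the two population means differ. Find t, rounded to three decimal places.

-0.379

Let group 1 = site 1, group 2 = site 2. H0: μ_1 = μ_2; H1: μ_1 ≠ μ_2 (two-sample pooled-variance t-test, two-sided).
s_p² = [(44−1)·9.698² + (38−1)·12.25²]/(44+38−2) = 119.956
t = (86.01 − 86.93)/√[119.956·(1/44 + 1/38)] = -0.379
df = n₁ + n₂ − 2 = 80
Two-sided p-value ≈ 0.7055
Since p ≈ 0.7055 > α = 0.01, fail to reject H0; the evidence is not statistically significant.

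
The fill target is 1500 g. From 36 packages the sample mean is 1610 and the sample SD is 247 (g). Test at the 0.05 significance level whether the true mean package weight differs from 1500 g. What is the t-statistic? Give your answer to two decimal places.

2.67

H0: μ = 1500; H1: μ ≠ 1500 (one-sample t-test, two-sided).
t = (x̄ − μ₀)/(s/√n) = (1610 − 1500)/(247/√36) = 2.67
df = n − 1 = 35
Two-sided p-value ≈ 0.0114
Since p ≈ 0.0114 < α = 0.05, reject H0; the data support H1.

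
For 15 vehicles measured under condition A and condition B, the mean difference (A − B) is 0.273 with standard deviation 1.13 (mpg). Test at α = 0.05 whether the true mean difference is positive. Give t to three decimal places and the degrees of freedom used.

H0: μ_d = 0; H1: μ_d > 0 (paired t-test on the differences, right-tailed).
t = d̄/(s_d/√n) = 0.273/(1.13/√15) = 0.936
df = n − 1 = 14
p-value = P(T ≥ 0.936) ≈ 0.1826
Since p ≈ 0.1826 > α = 0.05, fail to reject H0; the data do not provide sufficient evidence against H0.

t = 0.936, df = 14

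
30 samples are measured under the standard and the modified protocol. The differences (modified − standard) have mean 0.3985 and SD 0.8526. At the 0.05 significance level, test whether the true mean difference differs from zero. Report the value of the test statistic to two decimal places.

2.56

H0: μ_d = 0; H1: μ_d ≠ 0 (paired t-test on the differences, two-sided).
t = d̄/(s_d/√n) = 0.3985/(0.8526/√30) = 2.56
df = n − 1 = 29
Two-sided p-value ≈ 0.016
Since p ≈ 0.016 < α = 0.05, reject H0; the evidence is statistically significant.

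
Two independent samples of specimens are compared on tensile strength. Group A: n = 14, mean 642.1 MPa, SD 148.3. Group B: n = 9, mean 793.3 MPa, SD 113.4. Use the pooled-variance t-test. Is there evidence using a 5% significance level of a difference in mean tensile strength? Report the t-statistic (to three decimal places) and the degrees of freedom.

Let group 1 = group A, group 2 = group B. H0: μ_1 = μ_2; H1: μ_1 ≠ μ_2 (two-sample pooled-variance t-test, two-sided).
s_p² = [(14−1)·148.3² + (9−1)·113.4²]/(14+9−2) = 18513.5
t = (642.1 − 793.3)/√[18513.5·(1/14 + 1/9)] = -2.601
df = n₁ + n₂ − 2 = 21
Two-sided p-value ≈ 0.017
Since p ≈ 0.017 < α = 0.05, reject H0; the data support H1.

t = -2.601, df = 21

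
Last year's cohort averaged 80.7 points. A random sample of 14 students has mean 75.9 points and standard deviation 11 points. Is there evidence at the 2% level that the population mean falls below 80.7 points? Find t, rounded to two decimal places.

H0: μ = 80.7; H1: μ < 80.7 (one-sample t-test, left-tailed).
t = (x̄ − μ₀)/(s/√n) = (75.9 − 80.7)/(11/√14) = -1.63
df = n − 1 = 13
p-value = P(T ≤ -1.63) ≈ 0.0633
Since p ≈ 0.0633 > α = 0.02, fail to reject H0; the evidence is not statistically significant.

-1.63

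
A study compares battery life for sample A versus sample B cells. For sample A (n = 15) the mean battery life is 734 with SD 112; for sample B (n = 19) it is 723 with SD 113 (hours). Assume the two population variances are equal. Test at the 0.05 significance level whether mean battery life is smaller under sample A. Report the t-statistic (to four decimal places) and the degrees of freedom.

Let group 1 = sample A, group 2 = sample B. H0: μ_1 = μ_2; H1: μ_1 < μ_2 (two-sample pooled-variance t-test, left-tailed).
s_p² = [(15−1)·112² + (19−1)·113²]/(15+19−2) = 12670.6
t = (734 − 723)/√[12670.6·(1/15 + 1/19)] = 0.2829
df = n₁ + n₂ − 2 = 32
p-value = P(T ≤ 0.2829) ≈ 0.610
Since p ≈ 0.610 > α = 0.05, fail to reject H0; the evidence is not statistically significant.

t = 0.2829, df = 32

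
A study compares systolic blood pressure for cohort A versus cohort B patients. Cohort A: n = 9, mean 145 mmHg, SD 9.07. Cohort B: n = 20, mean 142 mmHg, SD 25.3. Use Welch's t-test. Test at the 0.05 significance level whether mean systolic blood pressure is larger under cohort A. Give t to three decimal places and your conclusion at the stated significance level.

t = 0.468; fail to reject H0

Let group 1 = cohort A, group 2 = cohort B. H0: μ_1 = μ_2; H1: μ_1 > μ_2 (Welch's two-sample t-test, right-tailed).
t = (x̄_1 − x̄_2)/√(s_1²/n_1 + s_2²/n_2) = (145 − 142)/√(9.07²/9 + 25.3²/20) = 0.468
Welch–Satterthwaite df ≈ 26.31
p-value = P(T ≥ 0.468) ≈ 0.322
Since p ≈ 0.322 > α = 0.05, fail to reject H0; the data do not provide sufficient evidence against H0.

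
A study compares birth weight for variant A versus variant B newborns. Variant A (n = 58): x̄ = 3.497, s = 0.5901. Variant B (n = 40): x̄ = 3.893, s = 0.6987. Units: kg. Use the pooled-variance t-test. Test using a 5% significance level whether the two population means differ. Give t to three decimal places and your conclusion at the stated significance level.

Let group 1 = variant A, group 2 = variant B. H0: μ_1 = μ_2; H1: μ_1 ≠ μ_2 (two-sample pooled-variance t-test, two-sided).
s_p² = [(58−1)·0.5901² + (40−1)·0.6987²]/(58+40−2) = 0.405078
t = (3.497 − 3.893)/√[0.405078·(1/58 + 1/40)] = -3.027
df = n₁ + n₂ − 2 = 96
Two-sided p-value ≈ 0.0032
Since p ≈ 0.0032 < α = 0.05, reject H0; the evidence is statistically significant.

t = -3.027; reject H0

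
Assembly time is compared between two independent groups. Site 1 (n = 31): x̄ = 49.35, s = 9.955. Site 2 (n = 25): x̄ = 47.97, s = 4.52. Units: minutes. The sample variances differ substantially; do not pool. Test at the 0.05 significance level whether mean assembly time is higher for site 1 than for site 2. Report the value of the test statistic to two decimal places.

0.69

Let group 1 = site 1, group 2 = site 2. H0: μ_1 = μ_2; H1: μ_1 > μ_2 (Welch's two-sample t-test, right-tailed).
t = (x̄_1 − x̄_2)/√(s_1²/n_1 + s_2²/n_2) = (49.35 − 47.97)/√(9.955²/31 + 4.52²/25) = 0.69
Welch–Satterthwaite df ≈ 43.73
p-value = P(T ≥ 0.69) ≈ 0.247
Since p ≈ 0.247 > α = 0.05, fail to reject H0; the evidence is not statistically significant.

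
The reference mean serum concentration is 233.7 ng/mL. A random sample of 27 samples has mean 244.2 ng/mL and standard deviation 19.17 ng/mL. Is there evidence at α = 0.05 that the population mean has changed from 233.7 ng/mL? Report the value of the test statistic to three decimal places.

2.846

H0: μ = 233.7; H1: μ ≠ 233.7 (one-sample t-test, two-sided).
t = (x̄ − μ₀)/(s/√n) = (244.2 − 233.7)/(19.17/√27) = 2.846
df = n − 1 = 26
Two-sided p-value ≈ 0.0085
Since p ≈ 0.0085 < α = 0.05, reject H0; the evidence is statistically significant.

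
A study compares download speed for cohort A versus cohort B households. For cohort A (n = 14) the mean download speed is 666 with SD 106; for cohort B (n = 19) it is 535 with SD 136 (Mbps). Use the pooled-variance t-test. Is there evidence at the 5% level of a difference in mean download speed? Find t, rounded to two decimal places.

2.99

Let group 1 = cohort A, group 2 = cohort B. H0: μ_1 = μ_2; H1: μ_1 ≠ μ_2 (two-sample pooled-variance t-test, two-sided).
s_p² = [(14−1)·106² + (19−1)·136²]/(14+19−2) = 15451.5
t = (666 − 535)/√[15451.5·(1/14 + 1/19)] = 2.99
df = n₁ + n₂ − 2 = 31
Two-sided p-value ≈ 0.0054
Since p ≈ 0.0054 < α = 0.05, reject H0; the evidence is statistically significant.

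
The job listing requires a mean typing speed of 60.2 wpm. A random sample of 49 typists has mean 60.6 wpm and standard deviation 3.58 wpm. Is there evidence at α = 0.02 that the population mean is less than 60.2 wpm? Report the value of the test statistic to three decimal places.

H0: μ = 60.2; H1: μ < 60.2 (one-sample t-test, left-tailed).
t = (x̄ − μ₀)/(s/√n) = (60.6 − 60.2)/(3.58/√49) = 0.782
df = n − 1 = 48
p-value = P(T ≤ 0.782) ≈ 0.7810
Since p ≈ 0.7810 > α = 0.02, fail to reject H0; the data do not provide sufficient evidence against H0.

0.782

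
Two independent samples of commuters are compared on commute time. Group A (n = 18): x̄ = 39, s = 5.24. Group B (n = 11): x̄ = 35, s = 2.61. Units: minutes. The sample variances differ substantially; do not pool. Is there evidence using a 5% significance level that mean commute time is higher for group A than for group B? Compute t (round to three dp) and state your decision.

Let group 1 = group A, group 2 = group B. H0: μ_1 = μ_2; H1: μ_1 > μ_2 (Welch's two-sample t-test, right-tailed).
t = (x̄_1 − x̄_2)/√(s_1²/n_1 + s_2²/n_2) = (39 − 35)/√(5.24²/18 + 2.61²/11) = 2.731
Welch–Satterthwaite df ≈ 26.25
p-value = P(T ≥ 2.731) ≈ 0.006
Since p ≈ 0.006 < α = 0.05, reject H0; the evidence is statistically significant.

t = 2.731; reject H0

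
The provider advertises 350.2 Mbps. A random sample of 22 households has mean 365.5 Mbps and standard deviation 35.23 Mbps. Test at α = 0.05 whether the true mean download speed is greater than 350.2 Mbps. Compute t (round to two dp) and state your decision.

H0: μ = 350.2; H1: μ > 350.2 (one-sample t-test, right-tailed).
t = (x̄ − μ₀)/(s/√n) = (365.5 − 350.2)/(35.23/√22) = 2.04
df = n − 1 = 21
p-value = P(T ≥ 2.04) ≈ 0.027
Since p ≈ 0.027 < α = 0.05, reject H0; the data support H1.

t = 2.04; reject H0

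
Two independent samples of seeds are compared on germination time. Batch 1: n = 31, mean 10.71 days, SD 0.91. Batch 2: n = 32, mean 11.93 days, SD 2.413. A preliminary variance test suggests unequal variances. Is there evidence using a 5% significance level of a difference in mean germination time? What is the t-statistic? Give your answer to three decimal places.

-2.671

Let group 1 = batch 1, group 2 = batch 2. H0: μ_1 = μ_2; H1: μ_1 ≠ μ_2 (Welch's two-sample t-test, two-sided).
t = (x̄_1 − x̄_2)/√(s_1²/n_1 + s_2²/n_2) = (10.71 − 11.93)/√(0.91²/31 + 2.413²/32) = -2.671
Welch–Satterthwaite df ≈ 39.88
Two-sided p-value ≈ 0.0109
Since p ≈ 0.0109 < α = 0.05, reject H0; the data support H1.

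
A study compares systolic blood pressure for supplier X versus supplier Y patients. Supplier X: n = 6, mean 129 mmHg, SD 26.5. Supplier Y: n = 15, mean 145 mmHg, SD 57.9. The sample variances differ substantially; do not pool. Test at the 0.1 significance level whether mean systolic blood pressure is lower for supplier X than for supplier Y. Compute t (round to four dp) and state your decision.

t = -0.8670; fail to reject H0

Let group 1 = supplier X, group 2 = supplier Y. H0: μ_1 = μ_2; H1: μ_1 < μ_2 (Welch's two-sample t-test, left-tailed).
t = (x̄_1 − x̄_2)/√(s_1²/n_1 + s_2²/n_2) = (129 − 145)/√(26.5²/6 + 57.9²/15) = -0.8670
Welch–Satterthwaite df ≈ 18.38
p-value = P(T ≤ -0.8670) ≈ 0.1985
Since p ≈ 0.1985 > α = 0.1, fail to reject H0; the data do not provide sufficient evidence against H0.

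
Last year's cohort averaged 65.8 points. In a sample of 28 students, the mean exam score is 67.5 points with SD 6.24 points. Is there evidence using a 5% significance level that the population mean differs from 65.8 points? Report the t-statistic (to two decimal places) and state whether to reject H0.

H0: μ = 65.8; H1: μ ≠ 65.8 (one-sample t-test, two-sided).
t = (x̄ − μ₀)/(s/√n) = (67.5 − 65.8)/(6.24/√28) = 1.44
df = n − 1 = 27
Two-sided p-value ≈ 0.161
Since p ≈ 0.161 > α = 0.05, fail to reject H0; the evidence is not statistically significant.

t = 1.44; fail to reject H0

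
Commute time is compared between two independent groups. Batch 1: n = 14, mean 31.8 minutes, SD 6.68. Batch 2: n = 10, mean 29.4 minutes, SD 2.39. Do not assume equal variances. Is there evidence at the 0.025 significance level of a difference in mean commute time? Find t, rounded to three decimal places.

Let group 1 = batch 1, group 2 = batch 2. H0: μ_1 = μ_2; H1: μ_1 ≠ μ_2 (Welch's two-sample t-test, two-sided).
t = (x̄_1 − x̄_2)/√(s_1²/n_1 + s_2²/n_2) = (31.8 − 29.4)/√(6.68²/14 + 2.39²/10) = 1.238
Welch–Satterthwaite df ≈ 17.28
Two-sided p-value ≈ 0.232
Since p ≈ 0.232 > α = 0.025, fail to reject H0; the evidence is not statistically significant.

1.238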